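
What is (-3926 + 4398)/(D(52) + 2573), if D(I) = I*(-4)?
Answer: 472/2365 ≈ 0.19958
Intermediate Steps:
D(I) = -4*I
(-3926 + 4398)/(D(52) + 2573) = (-3926 + 4398)/(-4*52 + 2573) = 472/(-208 + 2573) = 472/2365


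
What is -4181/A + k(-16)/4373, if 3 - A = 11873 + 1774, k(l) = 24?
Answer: 18610969/59665212 ≈ 0.31192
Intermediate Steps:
A = -13644 (A = 3 - (11873 + 1774) = 3 - 1*13647 = 3 - 13647 = -13644)
-4181/A + k(-16)/4373 = -4181/(-13644) + 24/4373 = -4181*(-1/13644) + 24*(1/4373) = 4181/13644 + 24/4373 = 18610969/59665212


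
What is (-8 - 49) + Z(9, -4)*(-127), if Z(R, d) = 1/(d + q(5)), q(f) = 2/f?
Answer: -391/18 ≈ -21.722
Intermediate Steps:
Z(R, d) = 1/(⅖ + d) (Z(R, d) = 1/(d + 2/5) = 1/(d + 2*(⅕)) = 1/(d + ⅖) = 1/(⅖ + d))
(-8 - 49) + Z(9, -4)*(-127) = (-8 - 49) + (5/(2 + 5*(-4)))*(-127) = -57 + (5/(2 - 20))*(-127) = -57 + (5/(-18))*(-127) = -57 + (5*(-1/18))*(-127) = -57 - 5/18*(-127) = -57 + 635/18 = -391/18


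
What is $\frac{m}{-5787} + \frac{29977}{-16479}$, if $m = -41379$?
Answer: $\frac{56489738}{10595997} \approx 5.3312$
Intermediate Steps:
$\frac{m}{-5787} + \frac{29977}{-16479} = - \frac{41379}{-5787} + \frac{29977}{-16479} = \left(-41379\right) \left(- \frac{1}{5787}\right) + 29977 \left(- \frac{1}{16479}\right) = \frac{13793}{1929} - \frac{29977}{16479} = \frac{56489738}{10595997}$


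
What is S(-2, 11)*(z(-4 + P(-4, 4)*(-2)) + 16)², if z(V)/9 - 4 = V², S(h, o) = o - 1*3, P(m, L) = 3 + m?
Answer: 61952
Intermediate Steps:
S(h, o) = -3 + o (S(h, o) = o - 3 = -3 + o)
z(V) = 36 + 9*V²
S(-2, 11)*(z(-4 + P(-4, 4)*(-2)) + 16)² = (-3 + 11)*((36 + 9*(-4 + (3 - 4)*(-2))²) + 16)² = 8*((36 + 9*(-4 - 1*(-2))²) + 16)² = 8*((36 + 9*(-4 + 2)²) + 16)² = 8*((36 + 9*(-2)²) + 16)² = 8*((36 + 9*4) + 16)² = 8*((36 + 36) + 16)² = 8*(72 + 16)² = 8*88² = 8*7744 = 61952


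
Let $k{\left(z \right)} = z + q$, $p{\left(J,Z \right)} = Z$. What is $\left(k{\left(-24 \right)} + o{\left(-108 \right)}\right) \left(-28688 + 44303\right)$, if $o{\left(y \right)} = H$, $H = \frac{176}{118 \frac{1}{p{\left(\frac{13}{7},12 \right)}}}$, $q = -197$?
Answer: $- \frac{187114545}{59} \approx -3.1714 \cdot 10^{6}$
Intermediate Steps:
$k{\left(z \right)} = -197 + z$ ($k{\left(z \right)} = z - 197 = -197 + z$)
$H = \frac{1056}{59}$ ($H = \frac{176}{118 \cdot \frac{1}{12}} = \frac{176}{\frac{59}{6}} = 176 \cdot \frac{6}{59} = \frac{1056}{59} \approx 17.898$)
$o{\left(y \right)} = \frac{1056}{59}$
$\left(k{\left(-24 \right)} + o{\left(-108 \right)}\right) \left(-28688 + 44303\right) = \left(\left(-197 - 24\right) + \frac{1056}{59}\right) \left(-28688 + 44303\right) = \left(-221 + \frac{1056}{59}\right) 15615 = \left(- \frac{11983}{59}\right) 15615 = - \frac{187114545}{59}$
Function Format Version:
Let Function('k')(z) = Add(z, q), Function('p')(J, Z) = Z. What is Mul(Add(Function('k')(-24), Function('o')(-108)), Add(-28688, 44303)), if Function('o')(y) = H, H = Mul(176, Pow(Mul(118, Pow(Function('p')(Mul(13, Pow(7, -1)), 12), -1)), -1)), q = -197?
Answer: Rational(-187114545, 59) ≈ -3.1714e+6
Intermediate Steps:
Function('k')(z) = Add(-197, z) (Function('k')(z) = Add(z, -197) = Add(-197, z))
H = Rational(1056, 59) (H = Mul(176, Pow(Mul(118, Pow(12, -1)), -1)) = Mul(176, Pow(Mul(118, Rational(1, 12)), -1)) = Mul(176, Pow(Rational(59, 6), -1)) = Mul(176, Rational(6, 59)) = Rational(1056, 59) ≈ 17.898)
Function('o')(y) = Rational(1056, 59)
Mul(Add(Function('k')(-24), Function('o')(-108)), Add(-28688, 44303)) = Mul(Add(Add(-197, -24), Rational(1056, 59)), Add(-28688, 44303)) = Mul(Add(-221, Rational(1056, 59)), 15615) = Mul(Rational(-11983, 59), 15615) = Rational(-187114545, 59)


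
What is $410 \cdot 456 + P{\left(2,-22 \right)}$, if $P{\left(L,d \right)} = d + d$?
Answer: $186916$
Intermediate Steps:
$P{\left(L,d \right)} = 2 d$
$410 \cdot 456 + P{\left(2,-22 \right)} = 410 \cdot 456 + 2 \left(-22\right) = 186960 - 44 = 186916$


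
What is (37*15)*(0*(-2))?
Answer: 0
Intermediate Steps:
(37*15)*(0*(-2)) = 555*0 = 0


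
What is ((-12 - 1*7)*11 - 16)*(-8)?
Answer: 1800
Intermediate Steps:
((-12 - 1*7)*11 - 16)*(-8) = ((-12 - 7)*11 - 16)*(-8) = (-19*11 - 16)*(-8) = (-209 - 16)*(-8) = -225*(-8) = 1800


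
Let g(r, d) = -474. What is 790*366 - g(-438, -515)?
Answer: 289614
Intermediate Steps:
790*366 - g(-438, -515) = 790*366 - 1*(-474) = 289140 + 474 = 289614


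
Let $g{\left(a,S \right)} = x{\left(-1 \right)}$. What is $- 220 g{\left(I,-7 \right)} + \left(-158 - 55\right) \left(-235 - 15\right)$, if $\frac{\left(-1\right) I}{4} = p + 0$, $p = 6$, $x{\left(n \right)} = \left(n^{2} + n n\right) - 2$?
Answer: $53250$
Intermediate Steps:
$x{\left(n \right)} = -2 + 2 n^{2}$ ($x{\left(n \right)} = \left(n^{2} + n^{2}\right) - 2 = 2 n^{2} - 2 = -2 + 2 n^{2}$)
$I = -24$ ($I = - 4 \left(6 + 0\right) = \left(-4\right) 6 = -24$)
$g{\left(a,S \right)} = 0$ ($g{\left(a,S \right)} = -2 + 2 \left(-1\right)^{2} = -2 + 2 \cdot 1 = -2 + 2 = 0$)
$- 220 g{\left(I,-7 \right)} + \left(-158 - 55\right) \left(-235 - 15\right) = \left(-220\right) 0 + \left(-158 - 55\right) \left(-235 - 15\right) = 0 - -53250 = 0 + 53250 = 53250$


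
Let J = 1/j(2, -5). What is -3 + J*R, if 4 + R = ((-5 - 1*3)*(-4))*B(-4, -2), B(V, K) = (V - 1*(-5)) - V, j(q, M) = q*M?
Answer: -93/5 ≈ -18.600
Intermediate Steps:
j(q, M) = M*q
J = -⅒ (J = 1/(-5*2) = 1/(-10) = -⅒ ≈ -0.10000)
B(V, K) = 5 (B(V, K) = (V + 5) - V = (5 + V) - V = 5)
R = 156 (R = -4 + ((-5 - 1*3)*(-4))*5 = -4 + ((-5 - 3)*(-4))*5 = -4 - 8*(-4)*5 = -4 + 32*5 = -4 + 160 = 156)
-3 + J*R = -3 - ⅒*156 = -3 - 78/5 = -93/5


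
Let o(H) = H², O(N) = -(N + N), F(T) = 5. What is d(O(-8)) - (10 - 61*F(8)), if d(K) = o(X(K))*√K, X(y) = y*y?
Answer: 262439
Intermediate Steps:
X(y) = y²
O(N) = -2*N
d(K) = K^(9/2) (d(K) = (K²)²*√K = K⁴*√K = K^(9/2))
d(O(-8)) - (10 - 61*F(8)) = (-2*(-8))^(9/2) - (10 - 61*5) = 16^(9/2) - (10 - 305) = 262144 - 1*(-295) = 262144 + 295 = 262439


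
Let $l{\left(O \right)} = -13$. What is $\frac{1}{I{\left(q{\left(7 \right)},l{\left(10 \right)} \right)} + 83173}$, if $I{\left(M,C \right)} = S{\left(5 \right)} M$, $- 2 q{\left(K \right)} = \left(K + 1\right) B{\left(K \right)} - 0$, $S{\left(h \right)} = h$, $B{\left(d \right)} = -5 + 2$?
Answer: $\frac{1}{83233} \approx 1.2014 \cdot 10^{-5}$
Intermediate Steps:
$B{\left(d \right)} = -3$
$q{\left(K \right)} = \frac{3}{2} + \frac{3 K}{2}$ ($q{\left(K \right)} = - \frac{\left(K + 1\right) \left(-3\right) - 0}{2} = - \frac{\left(1 + K\right) \left(-3\right) + 0}{2} = - \frac{\left(-3 - 3 K\right) + 0}{2} = - \frac{-3 - 3 K}{2} = \frac{3}{2} + \frac{3 K}{2}$)
$I{\left(M,C \right)} = 5 M$
$\frac{1}{I{\left(q{\left(7 \right)},l{\left(10 \right)} \right)} + 83173} = \frac{1}{5 \left(\frac{3}{2} + \frac{3}{2} \cdot 7\right) + 83173} = \frac{1}{5 \left(\frac{3}{2} + \frac{21}{2}\right) + 83173} = \frac{1}{5 \cdot 12 + 83173} = \frac{1}{60 + 83173} = \frac{1}{83233}$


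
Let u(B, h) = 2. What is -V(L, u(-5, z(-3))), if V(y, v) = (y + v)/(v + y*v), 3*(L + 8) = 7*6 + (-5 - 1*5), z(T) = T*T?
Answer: -7/11 ≈ -0.63636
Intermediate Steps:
z(T) = T²
L = 8/3 (L = -8 + (7*6 + (-5 - 1*5))/3 = -8 + (42 + (-5 - 5))/3 = -8 + (42 - 10)/3 = -8 + (⅓)*32 = -8 + 32/3 = 8/3 ≈ 2.6667)
V(y, v) = (v + y)/(v + v*y)
-V(L, u(-5, z(-3))) = -(2 + 8/3)/(2*(1 + 8/3)) = -14/(2*11/3*3) = -3*14/(2*11*3) = -1*7/11 = -7/11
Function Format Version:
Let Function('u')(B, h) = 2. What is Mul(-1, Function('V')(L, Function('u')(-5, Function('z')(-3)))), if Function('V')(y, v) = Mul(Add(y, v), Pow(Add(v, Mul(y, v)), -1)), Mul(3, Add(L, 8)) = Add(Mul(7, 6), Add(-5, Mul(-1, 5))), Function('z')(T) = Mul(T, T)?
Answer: Rational(-7, 11) ≈ -0.63636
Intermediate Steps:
Function('z')(T) = Pow(T, 2)
L = Rational(8, 3) (L = Add(-8, Mul(Rational(1, 3), Add(Mul(7, 6), Add(-5, Mul(-1, 5))))) = Add(-8, Mul(Rational(1, 3), Add(42, Add(-5, -5)))) = Add(-8, Mul(Rational(1, 3), Add(42, -10))) = Add(-8, Mul(Rational(1, 3), 32)) = Add(-8, Rational(32, 3)) = Rational(8, 3) ≈ 2.6667)
Function('V')(y, v) = Mul(Pow(Add(v, Mul(v, y)), -1), Add(v, y)) (Function('V')(y, v) = Mul(Add(v, y), Pow(Add(v, Mul(v, y)), -1)) = Mul(Pow(Add(v, Mul(v, y)), -1), Add(v, y)))
Mul(-1, Function('V')(L, Function('u')(-5, Function('z')(-3)))) = Mul(-1, Mul(Pow(2, -1), Pow(Add(1, Rational(8, 3)), -1), Add(2, Rational(8, 3)))) = Mul(-1, Mul(Rational(1, 2), Pow(Rational(11, 3), -1), Rational(14, 3))) = Mul(-1, Mul(Rational(1, 2), Rational(3, 11), Rational(14, 3))) = Mul(-1, Rational(7, 11)) = Rational(-7, 11)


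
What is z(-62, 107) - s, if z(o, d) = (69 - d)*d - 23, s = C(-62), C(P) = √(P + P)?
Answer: -4089 - 2*I*√31 ≈ -4089.0 - 11.136*I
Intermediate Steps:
C(P) = √2*√P (C(P) = √(2*P) = √2*√P)
s = 2*I*√31 (s = √2*√(-62) = √2*(I*√62) = 2*I*√31 ≈ 11.136*I)
z(o, d) = -23 + d*(69 - d) (z(o, d) = d*(69 - d) - 23 = -23 + d*(69 - d))
z(-62, 107) - s = (-23 - 1*107² + 69*107) - 2*I*√31 = (-23 - 1*11449 + 7383) - 2*I*√31 = (-23 - 11449 + 7383) - 2*I*√31 = -4089 - 2*I*√31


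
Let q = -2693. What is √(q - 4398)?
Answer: I*√7091 ≈ 84.208*I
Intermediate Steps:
√(q - 4398) = √(-2693 - 4398) = √(-7091) = I*√7091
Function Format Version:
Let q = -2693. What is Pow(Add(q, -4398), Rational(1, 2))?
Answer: Mul(I, Pow(7091, Rational(1, 2))) ≈ Mul(84.208, I)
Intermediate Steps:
Pow(Add(q, -4398), Rational(1, 2)) = Pow(Add(-2693, -4398), Rational(1, 2)) = Pow(-7091, Rational(1, 2)) = Mul(I, Pow(7091, Rational(1, 2)))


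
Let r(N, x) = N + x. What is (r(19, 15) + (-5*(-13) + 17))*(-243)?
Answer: -28188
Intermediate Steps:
(r(19, 15) + (-5*(-13) + 17))*(-243) = ((19 + 15) + (-5*(-13) + 17))*(-243) = (34 + (65 + 17))*(-243) = (34 + 82)*(-243) = 116*(-243) = -28188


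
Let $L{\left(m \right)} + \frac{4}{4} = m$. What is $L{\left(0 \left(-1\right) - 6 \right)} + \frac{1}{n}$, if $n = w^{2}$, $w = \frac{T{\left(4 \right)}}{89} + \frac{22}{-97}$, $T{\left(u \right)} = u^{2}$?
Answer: $\frac{73374837}{164836} \approx 445.14$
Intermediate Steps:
$w = - \frac{406}{8633}$ ($w = \frac{4^{2}}{89} + \frac{22}{-97} = 16 \cdot \frac{1}{89} + 22 \left(- \frac{1}{97}\right) = \frac{16}{89} - \frac{22}{97} = - \frac{406}{8633} \approx -0.047029$)
$L{\left(m \right)} = -1 + m$
$n = \frac{164836}{74528689}$ ($n = \left(- \frac{406}{8633}\right)^{2} = \frac{164836}{74528689} \approx 0.0022117$)
$L{\left(0 \left(-1\right) - 6 \right)} + \frac{1}{n} = \left(-1 + \left(0 \left(-1\right) - 6\right)\right) + \frac{1}{\frac{164836}{74528689}} = \left(-1 + \left(0 - 6\right)\right) + \frac{74528689}{164836} = \left(-1 - 6\right) + \frac{74528689}{164836} = -7 + \frac{74528689}{164836} = \frac{73374837}{164836}$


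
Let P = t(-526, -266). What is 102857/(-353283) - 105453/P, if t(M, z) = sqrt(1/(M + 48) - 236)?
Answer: -102857/353283 + 35151*I*sqrt(53922702)/37603 ≈ -0.29115 + 6864.4*I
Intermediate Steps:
t(M, z) = sqrt(-236 + 1/(48 + M)) (t(M, z) = sqrt(1/(48 + M) - 236) = sqrt(-236 + 1/(48 + M)))
P = I*sqrt(53922702)/478 (P = sqrt((-11327 - 236*(-526))/(48 - 526)) = sqrt((-11327 + 124136)/(-478)) = sqrt(-1/478*112809) = sqrt(-112809/478) = I*sqrt(53922702)/478 ≈ 15.362*I)
102857/(-353283) - 105453/P = 102857/(-353283) - 105453*(-I*sqrt(53922702)/112809) = 102857*(-1/353283) - (-35151)*I*sqrt(53922702)/37603 = -102857/353283 + 35151*I*sqrt(53922702)/37603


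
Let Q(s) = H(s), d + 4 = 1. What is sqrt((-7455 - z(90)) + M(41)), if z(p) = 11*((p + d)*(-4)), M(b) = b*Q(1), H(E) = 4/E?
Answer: I*sqrt(3463) ≈ 58.847*I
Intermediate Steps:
d = -3 (d = -4 + 1 = -3)
Q(s) = 4/s
M(b) = 4*b (M(b) = b*(4/1) = b*(4*1) = b*4 = 4*b)
z(p) = 132 - 44*p (z(p) = 11*((p - 3)*(-4)) = 11*((-3 + p)*(-4)) = 11*(12 - 4*p) = 132 - 44*p)
sqrt((-7455 - z(90)) + M(41)) = sqrt((-7455 - (132 - 44*90)) + 4*41) = sqrt((-7455 - (132 - 3960)) + 164) = sqrt((-7455 - 1*(-3828)) + 164) = sqrt((-7455 + 3828) + 164) = sqrt(-3627 + 164) = sqrt(-3463) = I*sqrt(3463)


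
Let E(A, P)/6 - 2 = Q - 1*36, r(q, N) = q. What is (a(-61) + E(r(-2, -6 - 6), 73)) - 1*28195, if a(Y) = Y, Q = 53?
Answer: -28142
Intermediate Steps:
E(A, P) = 114 (E(A, P) = 12 + 6*(53 - 1*36) = 12 + 6*(53 - 36) = 12 + 6*17 = 12 + 102 = 114)
(a(-61) + E(r(-2, -6 - 6), 73)) - 1*28195 = (-61 + 114) - 1*28195 = 53 - 28195 = -28142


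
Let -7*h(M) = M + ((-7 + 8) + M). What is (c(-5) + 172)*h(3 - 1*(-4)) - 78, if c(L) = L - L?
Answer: -3126/7 ≈ -446.57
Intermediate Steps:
c(L) = 0
h(M) = -1/7 - 2*M/7 (h(M) = -(M + ((-7 + 8) + M))/7 = -(M + (1 + M))/7 = -(1 + 2*M)/7 = -1/7 - 2*M/7)
(c(-5) + 172)*h(3 - 1*(-4)) - 78 = (0 + 172)*(-1/7 - 2*(3 - 1*(-4))/7) - 78 = 172*(-1/7 - 2*(3 + 4)/7) - 78 = 172*(-1/7 - 2/7*7) - 78 = 172*(-1/7 - 2) - 78 = 172*(-15/7) - 78 = -2580/7 - 78 = -3126/7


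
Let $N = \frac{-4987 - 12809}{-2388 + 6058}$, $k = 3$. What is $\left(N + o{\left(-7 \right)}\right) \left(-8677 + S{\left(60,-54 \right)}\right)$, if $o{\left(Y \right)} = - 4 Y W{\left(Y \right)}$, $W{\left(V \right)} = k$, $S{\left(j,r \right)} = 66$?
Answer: $- \frac{1250678862}{1835} \approx -6.8157 \cdot 10^{5}$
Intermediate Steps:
$W{\left(V \right)} = 3$
$o{\left(Y \right)} = - 12 Y$ ($o{\left(Y \right)} = - 4 Y 3 = - 12 Y$)
$N = - \frac{8898}{1835}$ ($N = - \frac{17796}{3670} = \left(-17796\right) \frac{1}{3670} = - \frac{8898}{1835} \approx -4.849$)
$\left(N + o{\left(-7 \right)}\right) \left(-8677 + S{\left(60,-54 \right)}\right) = \left(- \frac{8898}{1835} - -84\right) \left(-8677 + 66\right) = \left(- \frac{8898}{1835} + 84\right) \left(-8611\right) = \frac{145242}{1835} \left(-8611\right) = - \frac{1250678862}{1835}$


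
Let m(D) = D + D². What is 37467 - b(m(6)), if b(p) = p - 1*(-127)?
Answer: 37298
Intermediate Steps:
b(p) = 127 + p (b(p) = p + 127 = 127 + p)
37467 - b(m(6)) = 37467 - (127 + 6*(1 + 6)) = 37467 - (127 + 6*7) = 37467 - (127 + 42) = 37467 - 1*169 = 37467 - 169 = 37298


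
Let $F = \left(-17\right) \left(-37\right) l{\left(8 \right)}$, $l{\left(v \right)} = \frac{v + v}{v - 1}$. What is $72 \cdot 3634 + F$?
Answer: $\frac{1841600}{7} \approx 2.6309 \cdot 10^{5}$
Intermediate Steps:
$l{\left(v \right)} = \frac{2 v}{-1 + v}$
$F = \frac{10064}{7}$ ($F = \left(-17\right) \left(-37\right) 2 \cdot 8 \frac{1}{-1 + 8} = 629 \cdot 2 \cdot 8 \cdot \frac{1}{7} = 629 \cdot \frac{16}{7} = \frac{10064}{7} \approx 1437.7$)
$72 \cdot 3634 + F = 72 \cdot 3634 + \frac{10064}{7} = 261648 + \frac{10064}{7} = \frac{1841600}{7}$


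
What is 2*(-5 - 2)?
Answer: -14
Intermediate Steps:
2*(-5 - 2) = 2*(-7) = -14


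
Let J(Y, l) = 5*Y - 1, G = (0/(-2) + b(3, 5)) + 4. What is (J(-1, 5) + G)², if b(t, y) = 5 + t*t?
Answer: 144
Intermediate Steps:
b(t, y) = 5 + t²
G = 18 (G = (0/(-2) + (5 + 3²)) + 4 = (0*(-½) + (5 + 9)) + 4 = (0 + 14) + 4 = 14 + 4 = 18)
J(Y, l) = -1 + 5*Y
(J(-1, 5) + G)² = ((-1 + 5*(-1)) + 18)² = ((-1 - 5) + 18)² = (-6 + 18)² = 12² = 144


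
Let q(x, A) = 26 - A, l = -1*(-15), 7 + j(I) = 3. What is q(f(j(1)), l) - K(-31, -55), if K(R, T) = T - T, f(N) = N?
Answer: 11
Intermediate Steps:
j(I) = -4 (j(I) = -7 + 3 = -4)
l = 15
K(R, T) = 0
q(f(j(1)), l) - K(-31, -55) = (26 - 1*15) - 1*0 = (26 - 15) + 0 = 11 + 0 = 11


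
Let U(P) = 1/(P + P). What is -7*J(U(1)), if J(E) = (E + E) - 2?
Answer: 7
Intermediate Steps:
U(P) = 1/(2*P)
J(E) = -2 + 2*E (J(E) = 2*E - 2 = -2 + 2*E)
-7*J(U(1)) = -7*(-2 + 2*((½)/1)) = -7*(-2 + 2*((½)*1)) = -7*(-2 + 2*(½)) = -7*(-2 + 1) = -7*(-1) = 7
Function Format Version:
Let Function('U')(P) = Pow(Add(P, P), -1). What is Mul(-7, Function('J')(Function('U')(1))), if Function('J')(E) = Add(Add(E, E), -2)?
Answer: 7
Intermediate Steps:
Function('U')(P) = Mul(Rational(1, 2), Pow(P, -1)) (Function('U')(P) = Pow(Mul(2, P), -1) = Mul(Rational(1, 2), Pow(P, -1)))
Function('J')(E) = Add(-2, Mul(2, E)) (Function('J')(E) = Add(Mul(2, E), -2) = Add(-2, Mul(2, E)))
Mul(-7, Function('J')(Function('U')(1))) = Mul(-7, Add(-2, Mul(2, Mul(Rational(1, 2), Pow(1, -1))))) = Mul(-7, Add(-2, Mul(2, Mul(Rational(1, 2), 1)))) = Mul(-7, Add(-2, Mul(2, Rational(1, 2)))) = Mul(-7, Add(-2, 1)) = Mul(-7, -1) = 7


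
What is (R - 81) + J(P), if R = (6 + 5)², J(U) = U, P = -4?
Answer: 36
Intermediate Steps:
R = 121 (R = 11² = 121)
(R - 81) + J(P) = (121 - 81) - 4 = 40 - 4 = 36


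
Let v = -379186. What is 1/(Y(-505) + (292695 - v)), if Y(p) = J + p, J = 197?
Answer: 1/671573 ≈ 1.4890e-6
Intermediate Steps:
Y(p) = 197 + p
1/(Y(-505) + (292695 - v)) = 1/((197 - 505) + (292695 - 1*(-379186))) = 1/(-308 + (292695 + 379186)) = 1/(-308 + 671881) = 1/671573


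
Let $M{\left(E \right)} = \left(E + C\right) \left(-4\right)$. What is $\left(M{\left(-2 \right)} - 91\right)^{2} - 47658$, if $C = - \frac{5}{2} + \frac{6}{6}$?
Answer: $-41729$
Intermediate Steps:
$C = - \frac{3}{2}$ ($C = \left(-5\right) \frac{1}{2} + 6 \cdot \frac{1}{6} = - \frac{5}{2} + 1 = - \frac{3}{2} \approx -1.5$)
$M{\left(E \right)} = 6 - 4 E$ ($M{\left(E \right)} = \left(E - \frac{3}{2}\right) \left(-4\right) = \left(- \frac{3}{2} + E\right) \left(-4\right) = 6 - 4 E$)
$\left(M{\left(-2 \right)} - 91\right)^{2} - 47658 = \left(\left(6 - -8\right) - 91\right)^{2} - 47658 = \left(\left(6 + 8\right) - 91\right)^{2} - 47658 = \left(14 - 91\right)^{2} - 47658 = \left(-77\right)^{2} - 47658 = 5929 - 47658 = -41729$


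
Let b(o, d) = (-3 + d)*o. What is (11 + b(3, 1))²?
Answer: 25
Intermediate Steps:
b(o, d) = o*(-3 + d)
(11 + b(3, 1))² = (11 + 3*(-3 + 1))² = (11 + 3*(-2))² = (11 - 6)² = 5² = 25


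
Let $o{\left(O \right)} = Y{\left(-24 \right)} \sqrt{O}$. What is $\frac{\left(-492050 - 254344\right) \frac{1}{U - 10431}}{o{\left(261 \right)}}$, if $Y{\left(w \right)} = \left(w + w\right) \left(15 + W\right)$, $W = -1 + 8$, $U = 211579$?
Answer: $\frac{11309 \sqrt{29}}{279998016} \approx 0.0002175$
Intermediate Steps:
$W = 7$
$Y{\left(w \right)} = 44 w$ ($Y{\left(w \right)} = \left(w + w\right) \left(15 + 7\right) = 2 w 22 = 44 w$)
$o{\left(O \right)} = - 1056 \sqrt{O}$ ($o{\left(O \right)} = 44 \left(-24\right) \sqrt{O} = - 1056 \sqrt{O}$)
$\frac{\left(-492050 - 254344\right) \frac{1}{U - 10431}}{o{\left(261 \right)}} = \frac{\left(-492050 - 254344\right) \frac{1}{211579 - 10431}}{\left(-1056\right) \sqrt{261}} = \frac{\left(-746394\right) \frac{1}{201148}}{\left(-1056\right) 3 \sqrt{29}} = \frac{\left(-746394\right) \frac{1}{201148}}{\left(-3168\right) \sqrt{29}} = - \frac{373197 \left(- \frac{\sqrt{29}}{91872}\right)}{100574} = \frac{11309 \sqrt{29}}{279998016}$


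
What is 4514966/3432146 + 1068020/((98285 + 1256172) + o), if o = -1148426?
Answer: 2297911765433/353564236263 ≈ 6.4993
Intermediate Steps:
4514966/3432146 + 1068020/((98285 + 1256172) + o) = 4514966/3432146 + 1068020/((98285 + 1256172) - 1148426) = 4514966*(1/3432146) + 1068020/(1354457 - 1148426) = 2257483/1716073 + 1068020/206031 = 2297911765433/353564236263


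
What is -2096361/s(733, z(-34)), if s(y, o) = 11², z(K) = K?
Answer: -2096361/121 ≈ -17325.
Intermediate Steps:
s(y, o) = 121
-2096361/s(733, z(-34)) = -2096361/121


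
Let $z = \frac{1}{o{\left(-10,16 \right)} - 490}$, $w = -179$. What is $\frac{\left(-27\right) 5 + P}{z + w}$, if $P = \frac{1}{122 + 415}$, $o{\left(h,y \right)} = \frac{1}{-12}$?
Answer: $\frac{426337214}{565305807} \approx 0.75417$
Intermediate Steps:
$o{\left(h,y \right)} = - \frac{1}{12}$
$z = - \frac{12}{5881}$ ($z = \frac{1}{- \frac{1}{12} - 490} = \frac{1}{- \frac{5881}{12}} = - \frac{12}{5881} \approx -0.0020405$)
$P = \frac{1}{537} \approx 0.0018622$
$\frac{\left(-27\right) 5 + P}{z + w} = \frac{\left(-27\right) 5 + \frac{1}{537}}{- \frac{12}{5881} - 179} = \frac{-135 + \frac{1}{537}}{- \frac{1052711}{5881}} = \left(- \frac{72494}{537}\right) \left(- \frac{5881}{1052711}\right) = \frac{426337214}{565305807}$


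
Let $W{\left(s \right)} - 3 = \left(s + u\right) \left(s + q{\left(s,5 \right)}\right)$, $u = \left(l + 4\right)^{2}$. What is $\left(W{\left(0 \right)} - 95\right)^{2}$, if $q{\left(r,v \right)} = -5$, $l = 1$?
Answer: $47089$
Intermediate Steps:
$u = 25$ ($u = \left(1 + 4\right)^{2} = 5^{2} = 25$)
$W{\left(s \right)} = 3 + \left(-5 + s\right) \left(25 + s\right)$ ($W{\left(s \right)} = 3 + \left(s + 25\right) \left(s - 5\right) = 3 + \left(25 + s\right) \left(-5 + s\right) = 3 + \left(-5 + s\right) \left(25 + s\right)$)
$\left(W{\left(0 \right)} - 95\right)^{2} = \left(\left(-122 + 0^{2} + 20 \cdot 0\right) - 95\right)^{2} = \left(\left(-122 + 0 + 0\right) - 95\right)^{2} = \left(-122 - 95\right)^{2} = \left(-217\right)^{2} = 47089$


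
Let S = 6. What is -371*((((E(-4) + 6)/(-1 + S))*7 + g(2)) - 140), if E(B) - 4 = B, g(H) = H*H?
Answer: 236698/5 ≈ 47340.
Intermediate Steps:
g(H) = H²
E(B) = 4 + B
-371*((((E(-4) + 6)/(-1 + S))*7 + g(2)) - 140) = -371*(((((4 - 4) + 6)/(-1 + 6))*7 + 2²) - 140) = -371*((((0 + 6)/5)*7 + 4) - 140) = -371*(((6*(⅕))*7 + 4) - 140) = -371*(((6/5)*7 + 4) - 140) = -371*((42/5 + 4) - 140) = -371*(62/5 - 140) = -371*(-638/5) = 236698/5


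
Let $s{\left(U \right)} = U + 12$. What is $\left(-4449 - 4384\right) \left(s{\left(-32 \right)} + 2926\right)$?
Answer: $-25668698$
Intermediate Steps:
$s{\left(U \right)} = 12 + U$
$\left(-4449 - 4384\right) \left(s{\left(-32 \right)} + 2926\right) = \left(-4449 - 4384\right) \left(\left(12 - 32\right) + 2926\right) = - 8833 \left(-20 + 2926\right) = \left(-8833\right) 2906 = -25668698$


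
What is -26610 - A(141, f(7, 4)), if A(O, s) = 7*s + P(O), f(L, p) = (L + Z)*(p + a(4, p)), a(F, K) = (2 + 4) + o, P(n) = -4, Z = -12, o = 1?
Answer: -26221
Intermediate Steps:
a(F, K) = 7 (a(F, K) = (2 + 4) + 1 = 6 + 1 = 7)
f(L, p) = (-12 + L)*(7 + p) (f(L, p) = (L - 12)*(p + 7) = (-12 + L)*(7 + p))
A(O, s) = -4 + 7*s (A(O, s) = 7*s - 4 = -4 + 7*s)
-26610 - A(141, f(7, 4)) = -26610 - (-4 + 7*(-84 - 12*4 + 7*7 + 7*4)) = -26610 - (-4 + 7*(-84 - 48 + 49 + 28)) = -26610 - (-4 + 7*(-55)) = -26610 - (-4 - 385) = -26610 - 1*(-389) = -26610 + 389 = -26221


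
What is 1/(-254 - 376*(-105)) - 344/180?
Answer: -126419/66150 ≈ -1.9111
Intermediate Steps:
1/(-254 - 376*(-105)) - 344/180 = -1/105/(-630) - 344*1/180 = -1/630*(-1/105) - 86/45 = 1/66150 - 86/45 = -126419/66150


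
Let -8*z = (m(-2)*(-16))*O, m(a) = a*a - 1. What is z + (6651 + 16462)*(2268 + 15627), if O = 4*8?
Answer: 413607327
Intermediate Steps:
O = 32
m(a) = -1 + a**2 (m(a) = a**2 - 1 = -1 + a**2)
z = 192 (z = -(-1 + (-2)**2)*(-16)*32/8 = -(-1 + 4)*(-16)*32/8 = -3*(-16)*32/8 = -(-6)*32 = -1/8*(-1536) = 192)
z + (6651 + 16462)*(2268 + 15627) = 192 + (6651 + 16462)*(2268 + 15627) = 192 + 23113*17895 = 192 + 413607135 = 413607327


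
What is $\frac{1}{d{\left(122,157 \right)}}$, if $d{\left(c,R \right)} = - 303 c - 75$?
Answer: $- \frac{1}{37041} \approx -2.6997 \cdot 10^{-5}$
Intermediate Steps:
$d{\left(c,R \right)} = -75 - 303 c$
$\frac{1}{d{\left(122,157 \right)}} = \frac{1}{-75 - 36966} = \frac{1}{-37041} = - \frac{1}{37041}$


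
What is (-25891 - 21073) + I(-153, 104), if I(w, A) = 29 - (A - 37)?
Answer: -47002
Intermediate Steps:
I(w, A) = 66 - A (I(w, A) = 29 - (-37 + A) = 29 + (37 - A) = 66 - A)
(-25891 - 21073) + I(-153, 104) = (-25891 - 21073) + (66 - 1*104) = -46964 + (66 - 104) = -46964 - 38 = -47002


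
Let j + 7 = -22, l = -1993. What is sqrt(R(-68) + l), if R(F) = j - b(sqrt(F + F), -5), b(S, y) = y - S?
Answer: sqrt(-2017 + 2*I*sqrt(34)) ≈ 0.1298 + 44.911*I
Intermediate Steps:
j = -29 (j = -7 - 22 = -29)
R(F) = -24 + sqrt(2)*sqrt(F) (R(F) = -29 - (-5 - sqrt(F + F)) = -29 - (-5 - sqrt(2*F)) = -29 - (-5 - sqrt(2)*sqrt(F)) = -29 + (5 + sqrt(2)*sqrt(F)) = -24 + sqrt(2)*sqrt(F))
sqrt(R(-68) + l) = sqrt((-24 + sqrt(2)*sqrt(-68)) - 1993) = sqrt((-24 + sqrt(2)*(2*I*sqrt(17))) - 1993) = sqrt((-24 + 2*I*sqrt(34)) - 1993) = sqrt(-2017 + 2*I*sqrt(34))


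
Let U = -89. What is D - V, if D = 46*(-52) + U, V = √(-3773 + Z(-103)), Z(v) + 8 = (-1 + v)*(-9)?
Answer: -2481 - I*√2845 ≈ -2481.0 - 53.339*I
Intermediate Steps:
Z(v) = 1 - 9*v (Z(v) = -8 + (-1 + v)*(-9) = -8 + (9 - 9*v) = 1 - 9*v)
V = I*√2845 (V = √(-3773 + (1 - 9*(-103))) = √(-3773 + (1 + 927)) = √(-3773 + 928) = √(-2845) = I*√2845 ≈ 53.339*I)
D = -2481 (D = 46*(-52) - 89 = -2392 - 89 = -2481)
D - V = -2481 - I*√2845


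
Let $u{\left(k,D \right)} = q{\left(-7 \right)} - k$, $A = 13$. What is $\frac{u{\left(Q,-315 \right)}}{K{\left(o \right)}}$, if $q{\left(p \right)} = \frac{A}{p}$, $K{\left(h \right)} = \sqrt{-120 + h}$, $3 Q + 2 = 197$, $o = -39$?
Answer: $\frac{156 i \sqrt{159}}{371} \approx 5.3021 i$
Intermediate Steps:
$Q = 65$ ($Q = - \frac{2}{3} + \frac{1}{3} \cdot 197 = - \frac{2}{3} + \frac{197}{3} = 65$)
$q{\left(p \right)} = \frac{13}{p}$
$u{\left(k,D \right)} = - \frac{13}{7} - k$ ($u{\left(k,D \right)} = \frac{13}{-7} - k = 13 \left(- \frac{1}{7}\right) - k = - \frac{13}{7} - k$)
$\frac{u{\left(Q,-315 \right)}}{K{\left(o \right)}} = \frac{- \frac{13}{7} - 65}{\sqrt{-120 - 39}} = \frac{- \frac{13}{7} - 65}{\sqrt{-159}} = - \frac{468}{7 i \sqrt{159}} = - \frac{468 \left(- \frac{i \sqrt{159}}{159}\right)}{7} = \frac{156 i \sqrt{159}}{371}$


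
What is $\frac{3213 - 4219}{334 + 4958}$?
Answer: $- \frac{503}{2646} \approx -0.1901$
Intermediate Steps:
$\frac{3213 - 4219}{334 + 4958} = - \frac{1006}{5292} = \left(-1006\right) \frac{1}{5292} = - \frac{503}{2646}$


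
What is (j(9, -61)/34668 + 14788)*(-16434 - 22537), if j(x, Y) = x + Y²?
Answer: -9989711448347/17334 ≈ -5.7631e+8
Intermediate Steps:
(j(9, -61)/34668 + 14788)*(-16434 - 22537) = ((9 + (-61)²)/34668 + 14788)*(-16434 - 22537) = ((9 + 3721)*(1/34668) + 14788)*(-38971) = (3730*(1/34668) + 14788)*(-38971) = (1865/17334 + 14788)*(-38971) = (256337057/17334)*(-38971) = -9989711448347/17334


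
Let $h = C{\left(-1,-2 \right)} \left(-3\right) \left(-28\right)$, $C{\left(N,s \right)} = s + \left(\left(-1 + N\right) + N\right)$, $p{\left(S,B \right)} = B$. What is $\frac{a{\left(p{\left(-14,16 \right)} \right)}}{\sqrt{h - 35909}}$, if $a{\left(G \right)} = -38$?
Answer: $\frac{38 i \sqrt{36329}}{36329} \approx 0.19937 i$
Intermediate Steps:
$C{\left(N,s \right)} = -1 + s + 2 N$ ($C{\left(N,s \right)} = s + \left(-1 + 2 N\right) = -1 + s + 2 N$)
$h = -420$ ($h = \left(-1 - 2 + 2 \left(-1\right)\right) \left(-3\right) \left(-28\right) = \left(-1 - 2 - 2\right) \left(-3\right) \left(-28\right) = \left(-5\right) \left(-3\right) \left(-28\right) = 15 \left(-28\right) = -420$)
$\frac{a{\left(p{\left(-14,16 \right)} \right)}}{\sqrt{h - 35909}} = - \frac{38}{\sqrt{-420 - 35909}} = - \frac{38}{\sqrt{-36329}} = - \frac{38}{i \sqrt{36329}} = - 38 \left(- \frac{i \sqrt{36329}}{36329}\right) = \frac{38 i \sqrt{36329}}{36329}$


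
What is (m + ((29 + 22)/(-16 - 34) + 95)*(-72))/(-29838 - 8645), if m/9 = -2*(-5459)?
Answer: -2287386/962075 ≈ -2.3776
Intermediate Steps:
m = 98262 (m = 9*(-2*(-5459)) = 9*10918 = 98262)
(m + ((29 + 22)/(-16 - 34) + 95)*(-72))/(-29838 - 8645) = (98262 + ((29 + 22)/(-16 - 34) + 95)*(-72))/(-29838 - 8645) = (98262 + (51/(-50) + 95)*(-72))/(-38483) = (98262 + (51*(-1/50) + 95)*(-72))*(-1/38483) = (98262 + (-51/50 + 95)*(-72))*(-1/38483) = (98262 + (4699/50)*(-72))*(-1/38483) = (98262 - 169164/25)*(-1/38483) = (2287386/25)*(-1/38483) = -2287386/962075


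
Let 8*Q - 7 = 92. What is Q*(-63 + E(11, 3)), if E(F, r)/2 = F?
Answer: -4059/8 ≈ -507.38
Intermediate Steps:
Q = 99/8 (Q = 7/8 + (⅛)*92 = 7/8 + 23/2 = 99/8 ≈ 12.375)
E(F, r) = 2*F
Q*(-63 + E(11, 3)) = 99*(-63 + 2*11)/8 = 99*(-63 + 22)/8 = (99/8)*(-41) = -4059/8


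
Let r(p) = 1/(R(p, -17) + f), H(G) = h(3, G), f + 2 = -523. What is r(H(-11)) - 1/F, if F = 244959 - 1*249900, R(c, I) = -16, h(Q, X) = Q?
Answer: -4400/2673081 ≈ -0.0016460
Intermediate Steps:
f = -525 (f = -2 - 523 = -525)
H(G) = 3
r(p) = -1/541 (r(p) = 1/(-16 - 525) = 1/(-541) = -1/541)
F = -4941 (F = 244959 - 249900 = -4941)
r(H(-11)) - 1/F = -1/541 - 1/(-4941) = -1/541 - 1*(-1/4941) = -1/541 + 1/4941 = -4400/2673081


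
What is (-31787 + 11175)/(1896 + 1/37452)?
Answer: -771960624/71008993 ≈ -10.871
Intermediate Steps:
(-31787 + 11175)/(1896 + 1/37452) = -20612/(1896 + 1/37452) = -20612/71008993/37452 = -20612*37452/71008993 = -771960624/71008993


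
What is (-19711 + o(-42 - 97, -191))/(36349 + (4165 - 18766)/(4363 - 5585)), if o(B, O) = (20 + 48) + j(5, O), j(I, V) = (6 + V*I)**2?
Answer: 1076530676/44433079 ≈ 24.228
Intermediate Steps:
j(I, V) = (6 + I*V)**2
o(B, O) = 68 + (6 + 5*O)**2 (o(B, O) = (20 + 48) + (6 + 5*O)**2 = 68 + (6 + 5*O)**2)
(-19711 + o(-42 - 97, -191))/(36349 + (4165 - 18766)/(4363 - 5585)) = (-19711 + (68 + (6 + 5*(-191))**2))/(36349 + (4165 - 18766)/(4363 - 5585)) = (-19711 + (68 + (6 - 955)**2))/(36349 - 14601/(-1222)) = (-19711 + (68 + (-949)**2))/(36349 - 14601*(-1/1222)) = (-19711 + (68 + 900601))/(36349 + 14601/1222) = (-19711 + 900669)/(44433079/1222) = 880958*(1222/44433079) = 1076530676/44433079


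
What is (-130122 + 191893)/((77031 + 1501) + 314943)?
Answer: 61771/393475 ≈ 0.15699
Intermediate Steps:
(-130122 + 191893)/((77031 + 1501) + 314943) = 61771/(78532 + 314943) = 61771/393475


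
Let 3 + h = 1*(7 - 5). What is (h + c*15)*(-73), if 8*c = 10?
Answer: -5183/4 ≈ -1295.8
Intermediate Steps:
h = -1 (h = -3 + 1*(7 - 5) = -3 + 1*2 = -3 + 2 = -1)
c = 5/4 (c = (⅛)*10 = 5/4 ≈ 1.2500)
(h + c*15)*(-73) = (-1 + (5/4)*15)*(-73) = (-1 + 75/4)*(-73) = (71/4)*(-73) = -5183/4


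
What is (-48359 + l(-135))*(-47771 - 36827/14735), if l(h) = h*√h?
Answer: 4863136562544/2105 + 8145620496*I*√15/421 ≈ 2.3103e+9 + 7.4936e+7*I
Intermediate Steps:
l(h) = h^(3/2)
(-48359 + l(-135))*(-47771 - 36827/14735) = (-48359 + (-135)^(3/2))*(-47771 - 36827/14735) = (-48359 - 405*I*√15)*(-47771 - 36827*1/14735) = (-48359 - 405*I*√15)*(-47771 - 5261/2105) = (-48359 - 405*I*√15)*(-100563216/2105) = 4863136562544/2105 + 8145620496*I*√15/421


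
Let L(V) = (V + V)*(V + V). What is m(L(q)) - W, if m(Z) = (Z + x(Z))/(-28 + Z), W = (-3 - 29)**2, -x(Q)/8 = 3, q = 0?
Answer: -7162/7 ≈ -1023.1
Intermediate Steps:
x(Q) = -24 (x(Q) = -8*3 = -24)
W = 1024 (W = (-32)**2 = 1024)
L(V) = 4*V**2 (L(V) = (2*V)*(2*V) = 4*V**2)
m(Z) = (-24 + Z)/(-28 + Z) (m(Z) = (Z - 24)/(-28 + Z) = (-24 + Z)/(-28 + Z))
m(L(q)) - W = (-24 + 4*0**2)/(-28 + 4*0**2) - 1*1024 = (-24 + 4*0)/(-28 + 4*0) - 1024 = (-24 + 0)/(-28 + 0) - 1024 = -24/(-28) - 1024 = -1/28*(-24) - 1024 = 6/7 - 1024 = -7162/7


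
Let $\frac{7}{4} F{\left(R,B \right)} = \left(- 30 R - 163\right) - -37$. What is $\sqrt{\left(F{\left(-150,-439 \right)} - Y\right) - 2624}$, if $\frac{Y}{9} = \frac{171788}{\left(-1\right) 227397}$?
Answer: $\frac{2 i \sqrt{8289080370935}}{530593} \approx 10.852 i$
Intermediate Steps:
$F{\left(R,B \right)} = -72 - \frac{120 R}{7}$ ($F{\left(R,B \right)} = \frac{4 \left(\left(- 30 R - 163\right) - -37\right)}{7} = \frac{4 \left(\left(-163 - 30 R\right) + 37\right)}{7} = \frac{4 \left(-126 - 30 R\right)}{7} = -72 - \frac{120 R}{7}$)
$Y = - \frac{515364}{75799}$ ($Y = 9 \frac{171788}{\left(-1\right) 227397} = 9 \frac{171788}{-227397} = 9 \cdot 171788 \left(- \frac{1}{227397}\right) = 9 \left(- \frac{171788}{227397}\right) = - \frac{515364}{75799} \approx -6.7991$)
$\sqrt{\left(F{\left(-150,-439 \right)} - Y\right) - 2624} = \sqrt{\left(\left(-72 - - \frac{18000}{7}\right) - - \frac{515364}{75799}\right) - 2624} = \sqrt{\left(\left(-72 + \frac{18000}{7}\right) + \frac{515364}{75799}\right) - 2624} = \sqrt{\left(\frac{17496}{7} + \frac{515364}{75799}\right) - 2624} = \sqrt{\frac{1329786852}{530593} - 2624} = \sqrt{- \frac{62489180}{530593}} = \frac{2 i \sqrt{8289080370935}}{530593}$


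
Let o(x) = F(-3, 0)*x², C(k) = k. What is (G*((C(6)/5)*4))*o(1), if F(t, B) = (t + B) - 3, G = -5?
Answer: 144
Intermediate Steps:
F(t, B) = -3 + B + t (F(t, B) = (B + t) - 3 = -3 + B + t)
o(x) = -6*x² (o(x) = (-3 + 0 - 3)*x² = -6*x²)
(G*((C(6)/5)*4))*o(1) = (-5*6/5*4)*(-6*1²) = (-5*6*(⅕)*4)*(-6*1) = -6*4*(-6) = -5*24/5*(-6) = -24*(-6) = 144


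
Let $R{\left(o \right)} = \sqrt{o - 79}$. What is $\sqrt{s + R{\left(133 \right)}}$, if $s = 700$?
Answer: $\sqrt{700 + 3 \sqrt{6}} \approx 26.596$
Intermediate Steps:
$R{\left(o \right)} = \sqrt{-79 + o}$
$\sqrt{s + R{\left(133 \right)}} = \sqrt{700 + \sqrt{-79 + 133}} = \sqrt{700 + \sqrt{54}} = \sqrt{700 + 3 \sqrt{6}}$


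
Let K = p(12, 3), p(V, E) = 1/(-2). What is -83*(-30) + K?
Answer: 4979/2 ≈ 2489.5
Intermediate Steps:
p(V, E) = -½
K = -½ ≈ -0.50000
-83*(-30) + K = -83*(-30) - ½ = 2490 - ½ = 4979/2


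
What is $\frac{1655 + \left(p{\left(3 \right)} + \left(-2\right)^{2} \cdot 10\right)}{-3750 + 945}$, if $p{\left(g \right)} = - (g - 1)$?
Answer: $- \frac{1693}{2805} \approx -0.60357$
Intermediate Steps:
$p{\left(g \right)} = 1 - g$ ($p{\left(g \right)} = - (-1 + g) = 1 - g$)
$\frac{1655 + \left(p{\left(3 \right)} + \left(-2\right)^{2} \cdot 10\right)}{-3750 + 945} = \frac{1655 + \left(\left(1 - 3\right) + \left(-2\right)^{2} \cdot 10\right)}{-3750 + 945} = \frac{1655 + \left(\left(1 - 3\right) + 4 \cdot 10\right)}{-2805} = \left(1655 + \left(-2 + 40\right)\right) \left(- \frac{1}{2805}\right) = \left(1655 + 38\right) \left(- \frac{1}{2805}\right) = 1693 \left(- \frac{1}{2805}\right) = - \frac{1693}{2805}$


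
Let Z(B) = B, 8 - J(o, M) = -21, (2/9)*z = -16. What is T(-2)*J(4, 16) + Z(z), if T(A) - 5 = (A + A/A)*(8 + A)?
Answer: -101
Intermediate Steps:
z = -72 (z = (9/2)*(-16) = -72)
J(o, M) = 29 (J(o, M) = 8 - 1*(-21) = 8 + 21 = 29)
T(A) = 5 + (1 + A)*(8 + A) (T(A) = 5 + (A + A/A)*(8 + A) = 5 + (A + 1)*(8 + A) = 5 + (1 + A)*(8 + A))
T(-2)*J(4, 16) + Z(z) = (13 + (-2)² + 9*(-2))*29 - 72 = (13 + 4 - 18)*29 - 72 = -1*29 - 72 = -29 - 72 = -101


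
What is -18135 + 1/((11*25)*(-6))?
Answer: -29922751/1650 ≈ -18135.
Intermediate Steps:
-18135 + 1/((11*25)*(-6)) = -18135 + 1/(275*(-6)) = -18135 + 1/(-1650) = -18135 - 1/1650 = -29922751/1650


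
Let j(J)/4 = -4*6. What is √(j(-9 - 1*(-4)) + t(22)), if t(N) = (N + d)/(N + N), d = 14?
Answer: I*√11517/11 ≈ 9.7561*I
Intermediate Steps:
j(J) = -96 (j(J) = 4*(-4*6) = 4*(-24) = -96)
t(N) = (14 + N)/(2*N) (t(N) = (N + 14)/(N + N) = (14 + N)/((2*N)) = (14 + N)*(1/(2*N)) = (14 + N)/(2*N))
√(j(-9 - 1*(-4)) + t(22)) = √(-96 + (½)*(14 + 22)/22) = √(-96 + (½)*(1/22)*36) = √(-96 + 9/11) = √(-1047/11) = I*√11517/11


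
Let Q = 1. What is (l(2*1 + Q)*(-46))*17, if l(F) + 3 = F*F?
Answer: -4692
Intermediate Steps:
l(F) = -3 + F² (l(F) = -3 + F*F = -3 + F²)
(l(2*1 + Q)*(-46))*17 = ((-3 + (2*1 + 1)²)*(-46))*17 = ((-3 + (2 + 1)²)*(-46))*17 = ((-3 + 3²)*(-46))*17 = ((-3 + 9)*(-46))*17 = (6*(-46))*17 = -276*17 = -4692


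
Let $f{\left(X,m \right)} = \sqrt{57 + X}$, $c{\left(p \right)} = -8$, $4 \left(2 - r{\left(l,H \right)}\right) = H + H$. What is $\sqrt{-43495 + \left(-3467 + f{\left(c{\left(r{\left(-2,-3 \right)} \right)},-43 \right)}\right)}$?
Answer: $i \sqrt{46955} \approx 216.69 i$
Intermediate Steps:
$r{\left(l,H \right)} = 2 - \frac{H}{2}$ ($r{\left(l,H \right)} = 2 - \frac{H + H}{4} = 2 - \frac{2 H}{4} = 2 - \frac{H}{2}$)
$\sqrt{-43495 + \left(-3467 + f{\left(c{\left(r{\left(-2,-3 \right)} \right)},-43 \right)}\right)} = \sqrt{-43495 - \left(3467 - \sqrt{57 - 8}\right)} = \sqrt{-43495 - \left(3467 - \sqrt{49}\right)} = \sqrt{-43495 + \left(-3467 + 7\right)} = \sqrt{-43495 - 3460} = \sqrt{-46955} = i \sqrt{46955}$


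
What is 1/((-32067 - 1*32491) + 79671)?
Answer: 1/15113 ≈ 6.6168e-5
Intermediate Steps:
1/((-32067 - 1*32491) + 79671) = 1/((-32067 - 32491) + 79671) = 1/(-64558 + 79671) = 1/15113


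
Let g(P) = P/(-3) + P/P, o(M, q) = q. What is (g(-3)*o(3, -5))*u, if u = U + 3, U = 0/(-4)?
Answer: -30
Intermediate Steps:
U = 0 (U = 0*(-¼) = 0)
g(P) = 1 - P/3 (g(P) = P*(-⅓) + 1 = -P/3 + 1 = 1 - P/3)
u = 3 (u = 0 + 3 = 3)
(g(-3)*o(3, -5))*u = ((1 - ⅓*(-3))*(-5))*3 = ((1 + 1)*(-5))*3 = (2*(-5))*3 = -10*3 = -30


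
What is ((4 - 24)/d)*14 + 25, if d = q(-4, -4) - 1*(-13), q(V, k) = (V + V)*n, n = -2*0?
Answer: 45/13 ≈ 3.4615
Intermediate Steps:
n = 0
q(V, k) = 0 (q(V, k) = (V + V)*0 = (2*V)*0 = 0)
d = 13 (d = 0 - 1*(-13) = 0 + 13 = 13)
((4 - 24)/d)*14 + 25 = ((4 - 24)/13)*14 + 25 = -20*1/13*14 + 25 = -20/13*14 + 25 = -280/13 + 25 = 45/13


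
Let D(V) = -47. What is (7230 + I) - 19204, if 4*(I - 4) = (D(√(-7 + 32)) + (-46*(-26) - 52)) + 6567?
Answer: -10054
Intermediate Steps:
I = 1920 (I = 4 + ((-47 + (-46*(-26) - 52)) + 6567)/4 = 4 + ((-47 + (1196 - 52)) + 6567)/4 = 4 + ((-47 + 1144) + 6567)/4 = 4 + (1097 + 6567)/4 = 4 + (¼)*7664 = 4 + 1916 = 1920)
(7230 + I) - 19204 = (7230 + 1920) - 19204 = 9150 - 19204 = -10054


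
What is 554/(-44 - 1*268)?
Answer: -277/156 ≈ -1.7756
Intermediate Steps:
554/(-44 - 1*268) = 554/(-44 - 268) = 554/(-312) = 554*(-1/312) = -277/156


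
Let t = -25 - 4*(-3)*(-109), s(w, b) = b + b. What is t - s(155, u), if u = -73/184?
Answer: -122563/92 ≈ -1332.2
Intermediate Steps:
u = -73/184 (u = -73*1/184 = -73/184 ≈ -0.39674)
s(w, b) = 2*b
t = -1333 (t = -25 + 12*(-109) = -25 - 1308 = -1333)
t - s(155, u) = -1333 - 2*(-73)/184 = -1333 - 1*(-73/92) = -1333 + 73/92 = -122563/92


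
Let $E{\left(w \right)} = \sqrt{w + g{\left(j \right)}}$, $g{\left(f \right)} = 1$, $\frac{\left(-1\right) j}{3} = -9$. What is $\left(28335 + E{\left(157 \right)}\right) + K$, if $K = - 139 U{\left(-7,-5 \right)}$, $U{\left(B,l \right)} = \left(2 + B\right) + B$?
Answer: $30003 + \sqrt{158} \approx 30016.0$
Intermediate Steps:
$j = 27$ ($j = \left(-3\right) \left(-9\right) = 27$)
$U{\left(B,l \right)} = 2 + 2 B$
$E{\left(w \right)} = \sqrt{1 + w}$ ($E{\left(w \right)} = \sqrt{w + 1} = \sqrt{1 + w}$)
$K = 1668$ ($K = - 139 \left(2 + 2 \left(-7\right)\right) = - 139 \left(2 - 14\right) = \left(-139\right) \left(-12\right) = 1668$)
$\left(28335 + E{\left(157 \right)}\right) + K = \left(28335 + \sqrt{1 + 157}\right) + 1668 = \left(28335 + \sqrt{158}\right) + 1668 = 30003 + \sqrt{158}$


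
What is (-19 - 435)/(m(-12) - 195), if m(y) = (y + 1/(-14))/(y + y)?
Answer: 152544/65351 ≈ 2.3342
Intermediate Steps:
m(y) = (-1/14 + y)/(2*y) (m(y) = (y - 1/14)/((2*y)) = (-1/14 + y)*(1/(2*y)) = (-1/14 + y)/(2*y))
(-19 - 435)/(m(-12) - 195) = (-19 - 435)/((1/28)*(-1 + 14*(-12))/(-12) - 195) = -454/((1/28)*(-1/12)*(-1 - 168) - 195) = -454/((1/28)*(-1/12)*(-169) - 195) = -454/(169/336 - 195) = -454/(-65351/336) = -454*(-336/65351) = 152544/65351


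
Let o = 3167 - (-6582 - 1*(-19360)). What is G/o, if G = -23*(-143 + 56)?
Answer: -2001/9611 ≈ -0.20820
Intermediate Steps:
o = -9611 (o = 3167 - (-6582 + 19360) = 3167 - 1*12778 = 3167 - 12778 = -9611)
G = 2001 (G = -23*(-87) = 2001)
G/o = 2001/(-9611) = 2001*(-1/9611) = -2001/9611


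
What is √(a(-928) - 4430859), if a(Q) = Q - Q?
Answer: I*√4430859 ≈ 2105.0*I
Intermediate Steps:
a(Q) = 0
√(a(-928) - 4430859) = √(0 - 4430859) = √(-4430859) = I*√4430859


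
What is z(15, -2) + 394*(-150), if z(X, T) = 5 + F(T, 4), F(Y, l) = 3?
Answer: -59092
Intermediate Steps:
z(X, T) = 8 (z(X, T) = 5 + 3 = 8)
z(15, -2) + 394*(-150) = 8 + 394*(-150) = 8 - 59100 = -59092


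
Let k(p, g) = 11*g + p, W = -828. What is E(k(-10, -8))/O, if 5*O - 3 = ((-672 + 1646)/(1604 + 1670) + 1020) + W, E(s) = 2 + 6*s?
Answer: -2398205/159851 ≈ -15.003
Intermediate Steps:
k(p, g) = p + 11*g
O = 319702/8185 (O = ⅗ + (((-672 + 1646)/(1604 + 1670) + 1020) - 828)/5 = ⅗ + ((974/3274 + 1020) - 828)/5 = ⅗ + ((974*(1/3274) + 1020) - 828)/5 = ⅗ + ((487/1637 + 1020) - 828)/5 = ⅗ + (1670227/1637 - 828)/5 = ⅗ + (⅕)*(314791/1637) = ⅗ + 314791/8185 = 319702/8185 ≈ 39.060)
E(k(-10, -8))/O = (2 + 6*(-10 + 11*(-8)))/(319702/8185) = (2 + 6*(-10 - 88))*(8185/319702) = (2 + 6*(-98))*(8185/319702) = (2 - 588)*(8185/319702) = -586*8185/319702 = -2398205/159851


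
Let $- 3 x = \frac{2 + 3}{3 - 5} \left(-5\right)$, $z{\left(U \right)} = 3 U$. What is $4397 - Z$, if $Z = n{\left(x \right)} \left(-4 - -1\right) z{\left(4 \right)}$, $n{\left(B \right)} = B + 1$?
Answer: $4283$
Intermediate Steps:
$x = - \frac{25}{6}$ ($x = - \frac{\frac{2 + 3}{3 - 5} \left(-5\right)}{3} = - \frac{\frac{5}{-2} \left(-5\right)}{3} = - \frac{5 \left(- \frac{1}{2}\right) \left(-5\right)}{3} = - \frac{\left(- \frac{5}{2}\right) \left(-5\right)}{3} = \left(- \frac{1}{3}\right) \frac{25}{2} = - \frac{25}{6} \approx -4.1667$)
$n{\left(B \right)} = 1 + B$
$Z = 114$ ($Z = \left(1 - \frac{25}{6}\right) \left(-4 - -1\right) 3 \cdot 4 = - \frac{19 \left(-4 + 1\right)}{6} \cdot 12 = \left(- \frac{19}{6}\right) \left(-3\right) 12 = \frac{19}{2} \cdot 12 = 114$)
$4397 - Z = 4397 - 114 = 4283$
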